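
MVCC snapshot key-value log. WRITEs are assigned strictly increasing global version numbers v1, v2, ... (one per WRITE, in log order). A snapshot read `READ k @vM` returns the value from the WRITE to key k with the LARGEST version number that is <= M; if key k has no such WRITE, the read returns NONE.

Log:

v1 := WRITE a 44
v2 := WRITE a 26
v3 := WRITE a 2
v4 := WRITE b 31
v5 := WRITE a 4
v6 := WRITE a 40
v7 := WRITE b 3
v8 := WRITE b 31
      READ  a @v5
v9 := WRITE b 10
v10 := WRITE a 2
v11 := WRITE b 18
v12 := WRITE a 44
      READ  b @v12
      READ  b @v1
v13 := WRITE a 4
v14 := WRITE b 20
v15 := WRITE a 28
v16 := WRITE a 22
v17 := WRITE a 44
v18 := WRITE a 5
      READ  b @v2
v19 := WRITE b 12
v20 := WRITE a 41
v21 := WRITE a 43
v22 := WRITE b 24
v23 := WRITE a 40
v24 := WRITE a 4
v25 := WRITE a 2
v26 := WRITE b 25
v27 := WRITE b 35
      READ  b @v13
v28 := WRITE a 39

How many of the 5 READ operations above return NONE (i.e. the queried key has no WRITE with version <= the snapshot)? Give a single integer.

Answer: 2

Derivation:
v1: WRITE a=44  (a history now [(1, 44)])
v2: WRITE a=26  (a history now [(1, 44), (2, 26)])
v3: WRITE a=2  (a history now [(1, 44), (2, 26), (3, 2)])
v4: WRITE b=31  (b history now [(4, 31)])
v5: WRITE a=4  (a history now [(1, 44), (2, 26), (3, 2), (5, 4)])
v6: WRITE a=40  (a history now [(1, 44), (2, 26), (3, 2), (5, 4), (6, 40)])
v7: WRITE b=3  (b history now [(4, 31), (7, 3)])
v8: WRITE b=31  (b history now [(4, 31), (7, 3), (8, 31)])
READ a @v5: history=[(1, 44), (2, 26), (3, 2), (5, 4), (6, 40)] -> pick v5 -> 4
v9: WRITE b=10  (b history now [(4, 31), (7, 3), (8, 31), (9, 10)])
v10: WRITE a=2  (a history now [(1, 44), (2, 26), (3, 2), (5, 4), (6, 40), (10, 2)])
v11: WRITE b=18  (b history now [(4, 31), (7, 3), (8, 31), (9, 10), (11, 18)])
v12: WRITE a=44  (a history now [(1, 44), (2, 26), (3, 2), (5, 4), (6, 40), (10, 2), (12, 44)])
READ b @v12: history=[(4, 31), (7, 3), (8, 31), (9, 10), (11, 18)] -> pick v11 -> 18
READ b @v1: history=[(4, 31), (7, 3), (8, 31), (9, 10), (11, 18)] -> no version <= 1 -> NONE
v13: WRITE a=4  (a history now [(1, 44), (2, 26), (3, 2), (5, 4), (6, 40), (10, 2), (12, 44), (13, 4)])
v14: WRITE b=20  (b history now [(4, 31), (7, 3), (8, 31), (9, 10), (11, 18), (14, 20)])
v15: WRITE a=28  (a history now [(1, 44), (2, 26), (3, 2), (5, 4), (6, 40), (10, 2), (12, 44), (13, 4), (15, 28)])
v16: WRITE a=22  (a history now [(1, 44), (2, 26), (3, 2), (5, 4), (6, 40), (10, 2), (12, 44), (13, 4), (15, 28), (16, 22)])
v17: WRITE a=44  (a history now [(1, 44), (2, 26), (3, 2), (5, 4), (6, 40), (10, 2), (12, 44), (13, 4), (15, 28), (16, 22), (17, 44)])
v18: WRITE a=5  (a history now [(1, 44), (2, 26), (3, 2), (5, 4), (6, 40), (10, 2), (12, 44), (13, 4), (15, 28), (16, 22), (17, 44), (18, 5)])
READ b @v2: history=[(4, 31), (7, 3), (8, 31), (9, 10), (11, 18), (14, 20)] -> no version <= 2 -> NONE
v19: WRITE b=12  (b history now [(4, 31), (7, 3), (8, 31), (9, 10), (11, 18), (14, 20), (19, 12)])
v20: WRITE a=41  (a history now [(1, 44), (2, 26), (3, 2), (5, 4), (6, 40), (10, 2), (12, 44), (13, 4), (15, 28), (16, 22), (17, 44), (18, 5), (20, 41)])
v21: WRITE a=43  (a history now [(1, 44), (2, 26), (3, 2), (5, 4), (6, 40), (10, 2), (12, 44), (13, 4), (15, 28), (16, 22), (17, 44), (18, 5), (20, 41), (21, 43)])
v22: WRITE b=24  (b history now [(4, 31), (7, 3), (8, 31), (9, 10), (11, 18), (14, 20), (19, 12), (22, 24)])
v23: WRITE a=40  (a history now [(1, 44), (2, 26), (3, 2), (5, 4), (6, 40), (10, 2), (12, 44), (13, 4), (15, 28), (16, 22), (17, 44), (18, 5), (20, 41), (21, 43), (23, 40)])
v24: WRITE a=4  (a history now [(1, 44), (2, 26), (3, 2), (5, 4), (6, 40), (10, 2), (12, 44), (13, 4), (15, 28), (16, 22), (17, 44), (18, 5), (20, 41), (21, 43), (23, 40), (24, 4)])
v25: WRITE a=2  (a history now [(1, 44), (2, 26), (3, 2), (5, 4), (6, 40), (10, 2), (12, 44), (13, 4), (15, 28), (16, 22), (17, 44), (18, 5), (20, 41), (21, 43), (23, 40), (24, 4), (25, 2)])
v26: WRITE b=25  (b history now [(4, 31), (7, 3), (8, 31), (9, 10), (11, 18), (14, 20), (19, 12), (22, 24), (26, 25)])
v27: WRITE b=35  (b history now [(4, 31), (7, 3), (8, 31), (9, 10), (11, 18), (14, 20), (19, 12), (22, 24), (26, 25), (27, 35)])
READ b @v13: history=[(4, 31), (7, 3), (8, 31), (9, 10), (11, 18), (14, 20), (19, 12), (22, 24), (26, 25), (27, 35)] -> pick v11 -> 18
v28: WRITE a=39  (a history now [(1, 44), (2, 26), (3, 2), (5, 4), (6, 40), (10, 2), (12, 44), (13, 4), (15, 28), (16, 22), (17, 44), (18, 5), (20, 41), (21, 43), (23, 40), (24, 4), (25, 2), (28, 39)])
Read results in order: ['4', '18', 'NONE', 'NONE', '18']
NONE count = 2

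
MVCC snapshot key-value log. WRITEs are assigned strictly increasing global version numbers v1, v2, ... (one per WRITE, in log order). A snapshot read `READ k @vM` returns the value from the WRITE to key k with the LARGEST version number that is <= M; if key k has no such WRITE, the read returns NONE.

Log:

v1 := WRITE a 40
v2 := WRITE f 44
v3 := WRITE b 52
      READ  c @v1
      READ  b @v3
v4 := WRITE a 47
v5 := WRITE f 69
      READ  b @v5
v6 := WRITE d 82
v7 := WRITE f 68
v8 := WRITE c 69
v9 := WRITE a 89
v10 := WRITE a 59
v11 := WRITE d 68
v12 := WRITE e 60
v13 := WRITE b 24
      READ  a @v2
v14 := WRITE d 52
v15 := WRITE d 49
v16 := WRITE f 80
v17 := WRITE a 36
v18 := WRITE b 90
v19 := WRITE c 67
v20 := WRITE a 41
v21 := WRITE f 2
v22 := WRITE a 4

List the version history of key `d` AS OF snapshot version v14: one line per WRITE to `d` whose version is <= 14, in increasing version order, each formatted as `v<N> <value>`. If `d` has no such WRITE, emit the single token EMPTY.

Answer: v6 82
v11 68
v14 52

Derivation:
Scan writes for key=d with version <= 14:
  v1 WRITE a 40 -> skip
  v2 WRITE f 44 -> skip
  v3 WRITE b 52 -> skip
  v4 WRITE a 47 -> skip
  v5 WRITE f 69 -> skip
  v6 WRITE d 82 -> keep
  v7 WRITE f 68 -> skip
  v8 WRITE c 69 -> skip
  v9 WRITE a 89 -> skip
  v10 WRITE a 59 -> skip
  v11 WRITE d 68 -> keep
  v12 WRITE e 60 -> skip
  v13 WRITE b 24 -> skip
  v14 WRITE d 52 -> keep
  v15 WRITE d 49 -> drop (> snap)
  v16 WRITE f 80 -> skip
  v17 WRITE a 36 -> skip
  v18 WRITE b 90 -> skip
  v19 WRITE c 67 -> skip
  v20 WRITE a 41 -> skip
  v21 WRITE f 2 -> skip
  v22 WRITE a 4 -> skip
Collected: [(6, 82), (11, 68), (14, 52)]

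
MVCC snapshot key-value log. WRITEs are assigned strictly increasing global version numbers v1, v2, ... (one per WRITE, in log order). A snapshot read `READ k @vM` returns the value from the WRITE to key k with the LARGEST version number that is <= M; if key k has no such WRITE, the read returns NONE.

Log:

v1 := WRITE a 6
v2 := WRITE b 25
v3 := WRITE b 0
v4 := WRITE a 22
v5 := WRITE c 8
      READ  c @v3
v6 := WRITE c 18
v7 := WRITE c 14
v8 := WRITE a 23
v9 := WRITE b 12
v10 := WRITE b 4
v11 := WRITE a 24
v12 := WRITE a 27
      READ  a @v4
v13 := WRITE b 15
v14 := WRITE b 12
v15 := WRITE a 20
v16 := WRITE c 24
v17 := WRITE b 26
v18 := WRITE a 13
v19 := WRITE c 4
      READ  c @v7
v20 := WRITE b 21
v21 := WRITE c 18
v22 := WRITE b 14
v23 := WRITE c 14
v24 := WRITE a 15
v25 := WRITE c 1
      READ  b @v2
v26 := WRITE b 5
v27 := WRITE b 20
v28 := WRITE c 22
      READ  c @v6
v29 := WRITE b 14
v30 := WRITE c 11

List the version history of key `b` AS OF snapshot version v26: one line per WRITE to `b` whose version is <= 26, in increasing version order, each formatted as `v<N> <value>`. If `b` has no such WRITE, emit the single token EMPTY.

Scan writes for key=b with version <= 26:
  v1 WRITE a 6 -> skip
  v2 WRITE b 25 -> keep
  v3 WRITE b 0 -> keep
  v4 WRITE a 22 -> skip
  v5 WRITE c 8 -> skip
  v6 WRITE c 18 -> skip
  v7 WRITE c 14 -> skip
  v8 WRITE a 23 -> skip
  v9 WRITE b 12 -> keep
  v10 WRITE b 4 -> keep
  v11 WRITE a 24 -> skip
  v12 WRITE a 27 -> skip
  v13 WRITE b 15 -> keep
  v14 WRITE b 12 -> keep
  v15 WRITE a 20 -> skip
  v16 WRITE c 24 -> skip
  v17 WRITE b 26 -> keep
  v18 WRITE a 13 -> skip
  v19 WRITE c 4 -> skip
  v20 WRITE b 21 -> keep
  v21 WRITE c 18 -> skip
  v22 WRITE b 14 -> keep
  v23 WRITE c 14 -> skip
  v24 WRITE a 15 -> skip
  v25 WRITE c 1 -> skip
  v26 WRITE b 5 -> keep
  v27 WRITE b 20 -> drop (> snap)
  v28 WRITE c 22 -> skip
  v29 WRITE b 14 -> drop (> snap)
  v30 WRITE c 11 -> skip
Collected: [(2, 25), (3, 0), (9, 12), (10, 4), (13, 15), (14, 12), (17, 26), (20, 21), (22, 14), (26, 5)]

Answer: v2 25
v3 0
v9 12
v10 4
v13 15
v14 12
v17 26
v20 21
v22 14
v26 5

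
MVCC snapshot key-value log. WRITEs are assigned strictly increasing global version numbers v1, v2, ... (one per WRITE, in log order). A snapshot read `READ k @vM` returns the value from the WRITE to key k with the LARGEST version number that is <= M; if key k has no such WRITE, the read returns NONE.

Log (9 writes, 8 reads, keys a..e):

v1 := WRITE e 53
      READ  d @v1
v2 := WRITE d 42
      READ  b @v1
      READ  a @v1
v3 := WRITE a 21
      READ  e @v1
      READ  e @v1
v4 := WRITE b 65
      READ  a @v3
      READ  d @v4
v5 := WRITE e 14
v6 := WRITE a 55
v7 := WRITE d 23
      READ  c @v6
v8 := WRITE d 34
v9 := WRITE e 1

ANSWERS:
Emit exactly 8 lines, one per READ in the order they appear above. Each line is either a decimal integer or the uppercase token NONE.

v1: WRITE e=53  (e history now [(1, 53)])
READ d @v1: history=[] -> no version <= 1 -> NONE
v2: WRITE d=42  (d history now [(2, 42)])
READ b @v1: history=[] -> no version <= 1 -> NONE
READ a @v1: history=[] -> no version <= 1 -> NONE
v3: WRITE a=21  (a history now [(3, 21)])
READ e @v1: history=[(1, 53)] -> pick v1 -> 53
READ e @v1: history=[(1, 53)] -> pick v1 -> 53
v4: WRITE b=65  (b history now [(4, 65)])
READ a @v3: history=[(3, 21)] -> pick v3 -> 21
READ d @v4: history=[(2, 42)] -> pick v2 -> 42
v5: WRITE e=14  (e history now [(1, 53), (5, 14)])
v6: WRITE a=55  (a history now [(3, 21), (6, 55)])
v7: WRITE d=23  (d history now [(2, 42), (7, 23)])
READ c @v6: history=[] -> no version <= 6 -> NONE
v8: WRITE d=34  (d history now [(2, 42), (7, 23), (8, 34)])
v9: WRITE e=1  (e history now [(1, 53), (5, 14), (9, 1)])

Answer: NONE
NONE
NONE
53
53
21
42
NONE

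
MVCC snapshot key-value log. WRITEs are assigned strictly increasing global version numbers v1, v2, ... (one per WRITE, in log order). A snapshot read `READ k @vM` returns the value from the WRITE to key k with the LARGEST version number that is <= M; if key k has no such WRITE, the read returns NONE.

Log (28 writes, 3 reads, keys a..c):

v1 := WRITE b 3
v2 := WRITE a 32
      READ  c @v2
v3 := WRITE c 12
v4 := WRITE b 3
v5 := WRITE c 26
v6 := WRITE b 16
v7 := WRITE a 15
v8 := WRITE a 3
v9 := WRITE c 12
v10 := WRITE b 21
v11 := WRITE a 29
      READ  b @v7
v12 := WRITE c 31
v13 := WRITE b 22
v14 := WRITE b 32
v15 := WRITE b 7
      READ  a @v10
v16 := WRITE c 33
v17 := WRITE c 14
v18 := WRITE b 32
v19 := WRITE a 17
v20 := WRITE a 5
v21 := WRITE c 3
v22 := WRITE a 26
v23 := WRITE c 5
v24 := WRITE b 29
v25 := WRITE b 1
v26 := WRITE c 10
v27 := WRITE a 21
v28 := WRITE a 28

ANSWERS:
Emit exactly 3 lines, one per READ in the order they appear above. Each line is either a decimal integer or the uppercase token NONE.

v1: WRITE b=3  (b history now [(1, 3)])
v2: WRITE a=32  (a history now [(2, 32)])
READ c @v2: history=[] -> no version <= 2 -> NONE
v3: WRITE c=12  (c history now [(3, 12)])
v4: WRITE b=3  (b history now [(1, 3), (4, 3)])
v5: WRITE c=26  (c history now [(3, 12), (5, 26)])
v6: WRITE b=16  (b history now [(1, 3), (4, 3), (6, 16)])
v7: WRITE a=15  (a history now [(2, 32), (7, 15)])
v8: WRITE a=3  (a history now [(2, 32), (7, 15), (8, 3)])
v9: WRITE c=12  (c history now [(3, 12), (5, 26), (9, 12)])
v10: WRITE b=21  (b history now [(1, 3), (4, 3), (6, 16), (10, 21)])
v11: WRITE a=29  (a history now [(2, 32), (7, 15), (8, 3), (11, 29)])
READ b @v7: history=[(1, 3), (4, 3), (6, 16), (10, 21)] -> pick v6 -> 16
v12: WRITE c=31  (c history now [(3, 12), (5, 26), (9, 12), (12, 31)])
v13: WRITE b=22  (b history now [(1, 3), (4, 3), (6, 16), (10, 21), (13, 22)])
v14: WRITE b=32  (b history now [(1, 3), (4, 3), (6, 16), (10, 21), (13, 22), (14, 32)])
v15: WRITE b=7  (b history now [(1, 3), (4, 3), (6, 16), (10, 21), (13, 22), (14, 32), (15, 7)])
READ a @v10: history=[(2, 32), (7, 15), (8, 3), (11, 29)] -> pick v8 -> 3
v16: WRITE c=33  (c history now [(3, 12), (5, 26), (9, 12), (12, 31), (16, 33)])
v17: WRITE c=14  (c history now [(3, 12), (5, 26), (9, 12), (12, 31), (16, 33), (17, 14)])
v18: WRITE b=32  (b history now [(1, 3), (4, 3), (6, 16), (10, 21), (13, 22), (14, 32), (15, 7), (18, 32)])
v19: WRITE a=17  (a history now [(2, 32), (7, 15), (8, 3), (11, 29), (19, 17)])
v20: WRITE a=5  (a history now [(2, 32), (7, 15), (8, 3), (11, 29), (19, 17), (20, 5)])
v21: WRITE c=3  (c history now [(3, 12), (5, 26), (9, 12), (12, 31), (16, 33), (17, 14), (21, 3)])
v22: WRITE a=26  (a history now [(2, 32), (7, 15), (8, 3), (11, 29), (19, 17), (20, 5), (22, 26)])
v23: WRITE c=5  (c history now [(3, 12), (5, 26), (9, 12), (12, 31), (16, 33), (17, 14), (21, 3), (23, 5)])
v24: WRITE b=29  (b history now [(1, 3), (4, 3), (6, 16), (10, 21), (13, 22), (14, 32), (15, 7), (18, 32), (24, 29)])
v25: WRITE b=1  (b history now [(1, 3), (4, 3), (6, 16), (10, 21), (13, 22), (14, 32), (15, 7), (18, 32), (24, 29), (25, 1)])
v26: WRITE c=10  (c history now [(3, 12), (5, 26), (9, 12), (12, 31), (16, 33), (17, 14), (21, 3), (23, 5), (26, 10)])
v27: WRITE a=21  (a history now [(2, 32), (7, 15), (8, 3), (11, 29), (19, 17), (20, 5), (22, 26), (27, 21)])
v28: WRITE a=28  (a history now [(2, 32), (7, 15), (8, 3), (11, 29), (19, 17), (20, 5), (22, 26), (27, 21), (28, 28)])

Answer: NONE
16
3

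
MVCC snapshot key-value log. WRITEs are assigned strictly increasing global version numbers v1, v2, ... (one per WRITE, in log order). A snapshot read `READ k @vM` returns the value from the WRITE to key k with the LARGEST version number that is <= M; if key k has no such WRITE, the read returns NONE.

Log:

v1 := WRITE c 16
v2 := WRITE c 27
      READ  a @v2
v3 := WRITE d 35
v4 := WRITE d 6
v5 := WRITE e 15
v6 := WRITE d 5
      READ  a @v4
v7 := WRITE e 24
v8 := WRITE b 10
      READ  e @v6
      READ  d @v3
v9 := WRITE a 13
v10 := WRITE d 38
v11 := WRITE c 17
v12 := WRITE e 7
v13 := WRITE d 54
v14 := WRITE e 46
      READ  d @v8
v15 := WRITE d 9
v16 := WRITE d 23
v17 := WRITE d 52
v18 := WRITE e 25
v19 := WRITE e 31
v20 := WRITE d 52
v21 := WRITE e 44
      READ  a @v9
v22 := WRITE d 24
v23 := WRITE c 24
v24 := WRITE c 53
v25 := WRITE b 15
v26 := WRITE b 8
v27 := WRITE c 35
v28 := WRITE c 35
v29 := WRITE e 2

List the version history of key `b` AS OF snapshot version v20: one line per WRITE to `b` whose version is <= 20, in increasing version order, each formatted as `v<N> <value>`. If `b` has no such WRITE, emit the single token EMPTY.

Answer: v8 10

Derivation:
Scan writes for key=b with version <= 20:
  v1 WRITE c 16 -> skip
  v2 WRITE c 27 -> skip
  v3 WRITE d 35 -> skip
  v4 WRITE d 6 -> skip
  v5 WRITE e 15 -> skip
  v6 WRITE d 5 -> skip
  v7 WRITE e 24 -> skip
  v8 WRITE b 10 -> keep
  v9 WRITE a 13 -> skip
  v10 WRITE d 38 -> skip
  v11 WRITE c 17 -> skip
  v12 WRITE e 7 -> skip
  v13 WRITE d 54 -> skip
  v14 WRITE e 46 -> skip
  v15 WRITE d 9 -> skip
  v16 WRITE d 23 -> skip
  v17 WRITE d 52 -> skip
  v18 WRITE e 25 -> skip
  v19 WRITE e 31 -> skip
  v20 WRITE d 52 -> skip
  v21 WRITE e 44 -> skip
  v22 WRITE d 24 -> skip
  v23 WRITE c 24 -> skip
  v24 WRITE c 53 -> skip
  v25 WRITE b 15 -> drop (> snap)
  v26 WRITE b 8 -> drop (> snap)
  v27 WRITE c 35 -> skip
  v28 WRITE c 35 -> skip
  v29 WRITE e 2 -> skip
Collected: [(8, 10)]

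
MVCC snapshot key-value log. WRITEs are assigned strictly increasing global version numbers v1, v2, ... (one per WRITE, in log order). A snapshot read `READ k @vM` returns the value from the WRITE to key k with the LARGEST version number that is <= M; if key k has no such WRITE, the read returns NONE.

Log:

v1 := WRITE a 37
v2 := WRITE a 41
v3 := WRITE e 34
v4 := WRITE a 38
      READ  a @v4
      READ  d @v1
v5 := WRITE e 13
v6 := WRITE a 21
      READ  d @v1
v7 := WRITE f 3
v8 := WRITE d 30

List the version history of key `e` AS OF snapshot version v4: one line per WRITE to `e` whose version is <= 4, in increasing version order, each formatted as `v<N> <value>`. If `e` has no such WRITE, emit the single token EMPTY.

Answer: v3 34

Derivation:
Scan writes for key=e with version <= 4:
  v1 WRITE a 37 -> skip
  v2 WRITE a 41 -> skip
  v3 WRITE e 34 -> keep
  v4 WRITE a 38 -> skip
  v5 WRITE e 13 -> drop (> snap)
  v6 WRITE a 21 -> skip
  v7 WRITE f 3 -> skip
  v8 WRITE d 30 -> skip
Collected: [(3, 34)]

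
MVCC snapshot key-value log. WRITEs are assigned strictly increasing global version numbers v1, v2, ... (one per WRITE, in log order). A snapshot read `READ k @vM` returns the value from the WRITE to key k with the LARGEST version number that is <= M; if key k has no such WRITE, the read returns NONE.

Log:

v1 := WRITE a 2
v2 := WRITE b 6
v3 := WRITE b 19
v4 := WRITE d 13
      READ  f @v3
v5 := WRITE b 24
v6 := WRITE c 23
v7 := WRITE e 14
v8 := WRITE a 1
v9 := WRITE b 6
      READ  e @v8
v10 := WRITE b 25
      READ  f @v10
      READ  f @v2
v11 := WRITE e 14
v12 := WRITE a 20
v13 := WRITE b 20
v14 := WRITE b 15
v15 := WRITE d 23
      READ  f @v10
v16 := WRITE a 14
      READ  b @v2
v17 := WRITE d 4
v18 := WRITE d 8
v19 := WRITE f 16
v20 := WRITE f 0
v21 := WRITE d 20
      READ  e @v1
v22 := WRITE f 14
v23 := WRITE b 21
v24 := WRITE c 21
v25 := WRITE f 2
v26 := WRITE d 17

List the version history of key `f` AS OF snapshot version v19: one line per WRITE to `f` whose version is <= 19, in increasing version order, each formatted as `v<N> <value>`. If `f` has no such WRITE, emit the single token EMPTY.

Scan writes for key=f with version <= 19:
  v1 WRITE a 2 -> skip
  v2 WRITE b 6 -> skip
  v3 WRITE b 19 -> skip
  v4 WRITE d 13 -> skip
  v5 WRITE b 24 -> skip
  v6 WRITE c 23 -> skip
  v7 WRITE e 14 -> skip
  v8 WRITE a 1 -> skip
  v9 WRITE b 6 -> skip
  v10 WRITE b 25 -> skip
  v11 WRITE e 14 -> skip
  v12 WRITE a 20 -> skip
  v13 WRITE b 20 -> skip
  v14 WRITE b 15 -> skip
  v15 WRITE d 23 -> skip
  v16 WRITE a 14 -> skip
  v17 WRITE d 4 -> skip
  v18 WRITE d 8 -> skip
  v19 WRITE f 16 -> keep
  v20 WRITE f 0 -> drop (> snap)
  v21 WRITE d 20 -> skip
  v22 WRITE f 14 -> drop (> snap)
  v23 WRITE b 21 -> skip
  v24 WRITE c 21 -> skip
  v25 WRITE f 2 -> drop (> snap)
  v26 WRITE d 17 -> skip
Collected: [(19, 16)]

Answer: v19 16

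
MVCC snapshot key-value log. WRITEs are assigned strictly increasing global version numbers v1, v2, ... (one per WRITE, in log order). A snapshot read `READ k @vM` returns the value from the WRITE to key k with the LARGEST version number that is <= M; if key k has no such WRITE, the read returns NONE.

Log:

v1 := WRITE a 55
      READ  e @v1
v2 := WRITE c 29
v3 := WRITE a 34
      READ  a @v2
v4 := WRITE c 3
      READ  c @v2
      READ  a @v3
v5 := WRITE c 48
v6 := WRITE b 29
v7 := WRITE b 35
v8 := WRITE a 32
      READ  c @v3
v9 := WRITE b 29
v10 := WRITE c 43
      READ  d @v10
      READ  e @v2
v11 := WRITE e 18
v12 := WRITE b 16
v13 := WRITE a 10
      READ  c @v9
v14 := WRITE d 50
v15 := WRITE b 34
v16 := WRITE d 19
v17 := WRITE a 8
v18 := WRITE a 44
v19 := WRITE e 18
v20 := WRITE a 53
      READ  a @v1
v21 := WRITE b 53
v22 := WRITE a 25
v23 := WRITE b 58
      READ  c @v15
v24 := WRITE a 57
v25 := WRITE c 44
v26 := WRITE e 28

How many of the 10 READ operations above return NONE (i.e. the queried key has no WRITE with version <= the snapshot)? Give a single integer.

Answer: 3

Derivation:
v1: WRITE a=55  (a history now [(1, 55)])
READ e @v1: history=[] -> no version <= 1 -> NONE
v2: WRITE c=29  (c history now [(2, 29)])
v3: WRITE a=34  (a history now [(1, 55), (3, 34)])
READ a @v2: history=[(1, 55), (3, 34)] -> pick v1 -> 55
v4: WRITE c=3  (c history now [(2, 29), (4, 3)])
READ c @v2: history=[(2, 29), (4, 3)] -> pick v2 -> 29
READ a @v3: history=[(1, 55), (3, 34)] -> pick v3 -> 34
v5: WRITE c=48  (c history now [(2, 29), (4, 3), (5, 48)])
v6: WRITE b=29  (b history now [(6, 29)])
v7: WRITE b=35  (b history now [(6, 29), (7, 35)])
v8: WRITE a=32  (a history now [(1, 55), (3, 34), (8, 32)])
READ c @v3: history=[(2, 29), (4, 3), (5, 48)] -> pick v2 -> 29
v9: WRITE b=29  (b history now [(6, 29), (7, 35), (9, 29)])
v10: WRITE c=43  (c history now [(2, 29), (4, 3), (5, 48), (10, 43)])
READ d @v10: history=[] -> no version <= 10 -> NONE
READ e @v2: history=[] -> no version <= 2 -> NONE
v11: WRITE e=18  (e history now [(11, 18)])
v12: WRITE b=16  (b history now [(6, 29), (7, 35), (9, 29), (12, 16)])
v13: WRITE a=10  (a history now [(1, 55), (3, 34), (8, 32), (13, 10)])
READ c @v9: history=[(2, 29), (4, 3), (5, 48), (10, 43)] -> pick v5 -> 48
v14: WRITE d=50  (d history now [(14, 50)])
v15: WRITE b=34  (b history now [(6, 29), (7, 35), (9, 29), (12, 16), (15, 34)])
v16: WRITE d=19  (d history now [(14, 50), (16, 19)])
v17: WRITE a=8  (a history now [(1, 55), (3, 34), (8, 32), (13, 10), (17, 8)])
v18: WRITE a=44  (a history now [(1, 55), (3, 34), (8, 32), (13, 10), (17, 8), (18, 44)])
v19: WRITE e=18  (e history now [(11, 18), (19, 18)])
v20: WRITE a=53  (a history now [(1, 55), (3, 34), (8, 32), (13, 10), (17, 8), (18, 44), (20, 53)])
READ a @v1: history=[(1, 55), (3, 34), (8, 32), (13, 10), (17, 8), (18, 44), (20, 53)] -> pick v1 -> 55
v21: WRITE b=53  (b history now [(6, 29), (7, 35), (9, 29), (12, 16), (15, 34), (21, 53)])
v22: WRITE a=25  (a history now [(1, 55), (3, 34), (8, 32), (13, 10), (17, 8), (18, 44), (20, 53), (22, 25)])
v23: WRITE b=58  (b history now [(6, 29), (7, 35), (9, 29), (12, 16), (15, 34), (21, 53), (23, 58)])
READ c @v15: history=[(2, 29), (4, 3), (5, 48), (10, 43)] -> pick v10 -> 43
v24: WRITE a=57  (a history now [(1, 55), (3, 34), (8, 32), (13, 10), (17, 8), (18, 44), (20, 53), (22, 25), (24, 57)])
v25: WRITE c=44  (c history now [(2, 29), (4, 3), (5, 48), (10, 43), (25, 44)])
v26: WRITE e=28  (e history now [(11, 18), (19, 18), (26, 28)])
Read results in order: ['NONE', '55', '29', '34', '29', 'NONE', 'NONE', '48', '55', '43']
NONE count = 3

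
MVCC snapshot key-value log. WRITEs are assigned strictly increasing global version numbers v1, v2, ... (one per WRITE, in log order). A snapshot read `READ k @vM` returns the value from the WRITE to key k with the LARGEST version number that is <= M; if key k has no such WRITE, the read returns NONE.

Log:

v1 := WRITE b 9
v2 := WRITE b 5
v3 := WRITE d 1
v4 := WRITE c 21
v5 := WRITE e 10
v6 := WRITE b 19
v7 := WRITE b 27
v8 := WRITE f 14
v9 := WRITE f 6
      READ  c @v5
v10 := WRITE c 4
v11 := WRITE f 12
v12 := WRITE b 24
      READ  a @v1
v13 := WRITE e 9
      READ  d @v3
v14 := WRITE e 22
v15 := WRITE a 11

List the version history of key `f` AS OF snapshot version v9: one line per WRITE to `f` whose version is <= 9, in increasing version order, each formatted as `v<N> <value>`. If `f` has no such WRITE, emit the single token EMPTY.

Scan writes for key=f with version <= 9:
  v1 WRITE b 9 -> skip
  v2 WRITE b 5 -> skip
  v3 WRITE d 1 -> skip
  v4 WRITE c 21 -> skip
  v5 WRITE e 10 -> skip
  v6 WRITE b 19 -> skip
  v7 WRITE b 27 -> skip
  v8 WRITE f 14 -> keep
  v9 WRITE f 6 -> keep
  v10 WRITE c 4 -> skip
  v11 WRITE f 12 -> drop (> snap)
  v12 WRITE b 24 -> skip
  v13 WRITE e 9 -> skip
  v14 WRITE e 22 -> skip
  v15 WRITE a 11 -> skip
Collected: [(8, 14), (9, 6)]

Answer: v8 14
v9 6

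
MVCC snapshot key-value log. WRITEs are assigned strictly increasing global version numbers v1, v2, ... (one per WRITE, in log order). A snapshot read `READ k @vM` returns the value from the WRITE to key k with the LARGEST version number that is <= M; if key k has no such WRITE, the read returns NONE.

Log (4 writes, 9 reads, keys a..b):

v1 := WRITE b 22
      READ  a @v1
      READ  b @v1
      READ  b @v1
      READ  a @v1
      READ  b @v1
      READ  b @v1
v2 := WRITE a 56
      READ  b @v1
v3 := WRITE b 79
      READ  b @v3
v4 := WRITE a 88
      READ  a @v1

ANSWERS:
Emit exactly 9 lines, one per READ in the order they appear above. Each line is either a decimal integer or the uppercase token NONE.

Answer: NONE
22
22
NONE
22
22
22
79
NONE

Derivation:
v1: WRITE b=22  (b history now [(1, 22)])
READ a @v1: history=[] -> no version <= 1 -> NONE
READ b @v1: history=[(1, 22)] -> pick v1 -> 22
READ b @v1: history=[(1, 22)] -> pick v1 -> 22
READ a @v1: history=[] -> no version <= 1 -> NONE
READ b @v1: history=[(1, 22)] -> pick v1 -> 22
READ b @v1: history=[(1, 22)] -> pick v1 -> 22
v2: WRITE a=56  (a history now [(2, 56)])
READ b @v1: history=[(1, 22)] -> pick v1 -> 22
v3: WRITE b=79  (b history now [(1, 22), (3, 79)])
READ b @v3: history=[(1, 22), (3, 79)] -> pick v3 -> 79
v4: WRITE a=88  (a history now [(2, 56), (4, 88)])
READ a @v1: history=[(2, 56), (4, 88)] -> no version <= 1 -> NONE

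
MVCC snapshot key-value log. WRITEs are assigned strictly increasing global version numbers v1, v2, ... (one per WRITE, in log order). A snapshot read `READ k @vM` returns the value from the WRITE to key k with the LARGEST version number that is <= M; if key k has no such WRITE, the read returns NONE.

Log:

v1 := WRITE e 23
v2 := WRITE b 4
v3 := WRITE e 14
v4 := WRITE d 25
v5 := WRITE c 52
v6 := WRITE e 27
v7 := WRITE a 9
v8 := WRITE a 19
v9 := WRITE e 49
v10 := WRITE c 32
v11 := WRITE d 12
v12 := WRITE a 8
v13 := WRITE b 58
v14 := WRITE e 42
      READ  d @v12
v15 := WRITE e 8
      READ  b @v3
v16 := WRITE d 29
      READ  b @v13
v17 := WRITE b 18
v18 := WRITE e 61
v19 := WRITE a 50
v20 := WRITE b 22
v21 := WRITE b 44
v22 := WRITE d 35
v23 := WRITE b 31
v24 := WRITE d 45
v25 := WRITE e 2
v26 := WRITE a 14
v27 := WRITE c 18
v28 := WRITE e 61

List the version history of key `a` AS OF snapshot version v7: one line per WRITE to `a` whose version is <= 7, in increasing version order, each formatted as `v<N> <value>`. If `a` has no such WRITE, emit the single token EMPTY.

Answer: v7 9

Derivation:
Scan writes for key=a with version <= 7:
  v1 WRITE e 23 -> skip
  v2 WRITE b 4 -> skip
  v3 WRITE e 14 -> skip
  v4 WRITE d 25 -> skip
  v5 WRITE c 52 -> skip
  v6 WRITE e 27 -> skip
  v7 WRITE a 9 -> keep
  v8 WRITE a 19 -> drop (> snap)
  v9 WRITE e 49 -> skip
  v10 WRITE c 32 -> skip
  v11 WRITE d 12 -> skip
  v12 WRITE a 8 -> drop (> snap)
  v13 WRITE b 58 -> skip
  v14 WRITE e 42 -> skip
  v15 WRITE e 8 -> skip
  v16 WRITE d 29 -> skip
  v17 WRITE b 18 -> skip
  v18 WRITE e 61 -> skip
  v19 WRITE a 50 -> drop (> snap)
  v20 WRITE b 22 -> skip
  v21 WRITE b 44 -> skip
  v22 WRITE d 35 -> skip
  v23 WRITE b 31 -> skip
  v24 WRITE d 45 -> skip
  v25 WRITE e 2 -> skip
  v26 WRITE a 14 -> drop (> snap)
  v27 WRITE c 18 -> skip
  v28 WRITE e 61 -> skip
Collected: [(7, 9)]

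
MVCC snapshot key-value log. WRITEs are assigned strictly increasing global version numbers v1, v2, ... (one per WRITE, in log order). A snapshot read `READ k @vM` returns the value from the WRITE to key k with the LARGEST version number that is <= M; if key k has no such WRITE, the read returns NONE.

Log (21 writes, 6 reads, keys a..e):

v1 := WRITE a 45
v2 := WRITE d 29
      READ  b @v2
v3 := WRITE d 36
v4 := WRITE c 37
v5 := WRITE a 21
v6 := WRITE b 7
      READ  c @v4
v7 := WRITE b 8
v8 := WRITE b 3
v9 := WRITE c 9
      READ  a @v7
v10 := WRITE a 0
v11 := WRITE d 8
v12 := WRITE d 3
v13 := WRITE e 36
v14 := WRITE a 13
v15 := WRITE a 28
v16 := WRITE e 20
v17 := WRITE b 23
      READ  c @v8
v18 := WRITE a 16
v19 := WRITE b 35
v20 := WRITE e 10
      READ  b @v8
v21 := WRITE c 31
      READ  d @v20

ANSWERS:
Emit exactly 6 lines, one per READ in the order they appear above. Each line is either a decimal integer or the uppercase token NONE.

v1: WRITE a=45  (a history now [(1, 45)])
v2: WRITE d=29  (d history now [(2, 29)])
READ b @v2: history=[] -> no version <= 2 -> NONE
v3: WRITE d=36  (d history now [(2, 29), (3, 36)])
v4: WRITE c=37  (c history now [(4, 37)])
v5: WRITE a=21  (a history now [(1, 45), (5, 21)])
v6: WRITE b=7  (b history now [(6, 7)])
READ c @v4: history=[(4, 37)] -> pick v4 -> 37
v7: WRITE b=8  (b history now [(6, 7), (7, 8)])
v8: WRITE b=3  (b history now [(6, 7), (7, 8), (8, 3)])
v9: WRITE c=9  (c history now [(4, 37), (9, 9)])
READ a @v7: history=[(1, 45), (5, 21)] -> pick v5 -> 21
v10: WRITE a=0  (a history now [(1, 45), (5, 21), (10, 0)])
v11: WRITE d=8  (d history now [(2, 29), (3, 36), (11, 8)])
v12: WRITE d=3  (d history now [(2, 29), (3, 36), (11, 8), (12, 3)])
v13: WRITE e=36  (e history now [(13, 36)])
v14: WRITE a=13  (a history now [(1, 45), (5, 21), (10, 0), (14, 13)])
v15: WRITE a=28  (a history now [(1, 45), (5, 21), (10, 0), (14, 13), (15, 28)])
v16: WRITE e=20  (e history now [(13, 36), (16, 20)])
v17: WRITE b=23  (b history now [(6, 7), (7, 8), (8, 3), (17, 23)])
READ c @v8: history=[(4, 37), (9, 9)] -> pick v4 -> 37
v18: WRITE a=16  (a history now [(1, 45), (5, 21), (10, 0), (14, 13), (15, 28), (18, 16)])
v19: WRITE b=35  (b history now [(6, 7), (7, 8), (8, 3), (17, 23), (19, 35)])
v20: WRITE e=10  (e history now [(13, 36), (16, 20), (20, 10)])
READ b @v8: history=[(6, 7), (7, 8), (8, 3), (17, 23), (19, 35)] -> pick v8 -> 3
v21: WRITE c=31  (c history now [(4, 37), (9, 9), (21, 31)])
READ d @v20: history=[(2, 29), (3, 36), (11, 8), (12, 3)] -> pick v12 -> 3

Answer: NONE
37
21
37
3
3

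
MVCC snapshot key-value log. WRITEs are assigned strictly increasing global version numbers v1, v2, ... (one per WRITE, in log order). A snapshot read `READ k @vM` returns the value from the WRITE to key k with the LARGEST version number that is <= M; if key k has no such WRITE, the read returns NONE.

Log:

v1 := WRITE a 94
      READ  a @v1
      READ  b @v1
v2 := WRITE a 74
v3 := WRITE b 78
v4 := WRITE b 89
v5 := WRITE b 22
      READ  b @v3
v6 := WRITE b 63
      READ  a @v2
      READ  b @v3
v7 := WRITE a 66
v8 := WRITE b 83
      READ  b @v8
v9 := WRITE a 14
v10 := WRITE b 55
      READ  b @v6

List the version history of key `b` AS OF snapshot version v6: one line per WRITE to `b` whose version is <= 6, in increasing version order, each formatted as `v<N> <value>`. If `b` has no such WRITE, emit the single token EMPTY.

Answer: v3 78
v4 89
v5 22
v6 63

Derivation:
Scan writes for key=b with version <= 6:
  v1 WRITE a 94 -> skip
  v2 WRITE a 74 -> skip
  v3 WRITE b 78 -> keep
  v4 WRITE b 89 -> keep
  v5 WRITE b 22 -> keep
  v6 WRITE b 63 -> keep
  v7 WRITE a 66 -> skip
  v8 WRITE b 83 -> drop (> snap)
  v9 WRITE a 14 -> skip
  v10 WRITE b 55 -> drop (> snap)
Collected: [(3, 78), (4, 89), (5, 22), (6, 63)]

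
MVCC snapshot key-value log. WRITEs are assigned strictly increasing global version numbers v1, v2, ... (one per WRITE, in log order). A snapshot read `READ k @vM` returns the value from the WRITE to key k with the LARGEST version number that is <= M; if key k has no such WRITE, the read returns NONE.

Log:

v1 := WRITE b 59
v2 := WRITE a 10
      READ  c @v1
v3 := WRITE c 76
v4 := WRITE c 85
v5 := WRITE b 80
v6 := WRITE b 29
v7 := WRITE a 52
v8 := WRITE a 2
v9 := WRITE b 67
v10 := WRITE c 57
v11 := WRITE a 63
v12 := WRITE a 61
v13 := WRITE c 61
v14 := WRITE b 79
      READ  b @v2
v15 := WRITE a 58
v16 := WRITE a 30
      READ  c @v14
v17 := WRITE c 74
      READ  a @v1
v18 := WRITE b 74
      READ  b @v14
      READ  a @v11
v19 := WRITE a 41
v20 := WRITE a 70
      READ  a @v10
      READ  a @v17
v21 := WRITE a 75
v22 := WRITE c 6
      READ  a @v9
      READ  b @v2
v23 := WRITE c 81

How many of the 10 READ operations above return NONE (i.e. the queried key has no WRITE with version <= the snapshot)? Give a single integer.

v1: WRITE b=59  (b history now [(1, 59)])
v2: WRITE a=10  (a history now [(2, 10)])
READ c @v1: history=[] -> no version <= 1 -> NONE
v3: WRITE c=76  (c history now [(3, 76)])
v4: WRITE c=85  (c history now [(3, 76), (4, 85)])
v5: WRITE b=80  (b history now [(1, 59), (5, 80)])
v6: WRITE b=29  (b history now [(1, 59), (5, 80), (6, 29)])
v7: WRITE a=52  (a history now [(2, 10), (7, 52)])
v8: WRITE a=2  (a history now [(2, 10), (7, 52), (8, 2)])
v9: WRITE b=67  (b history now [(1, 59), (5, 80), (6, 29), (9, 67)])
v10: WRITE c=57  (c history now [(3, 76), (4, 85), (10, 57)])
v11: WRITE a=63  (a history now [(2, 10), (7, 52), (8, 2), (11, 63)])
v12: WRITE a=61  (a history now [(2, 10), (7, 52), (8, 2), (11, 63), (12, 61)])
v13: WRITE c=61  (c history now [(3, 76), (4, 85), (10, 57), (13, 61)])
v14: WRITE b=79  (b history now [(1, 59), (5, 80), (6, 29), (9, 67), (14, 79)])
READ b @v2: history=[(1, 59), (5, 80), (6, 29), (9, 67), (14, 79)] -> pick v1 -> 59
v15: WRITE a=58  (a history now [(2, 10), (7, 52), (8, 2), (11, 63), (12, 61), (15, 58)])
v16: WRITE a=30  (a history now [(2, 10), (7, 52), (8, 2), (11, 63), (12, 61), (15, 58), (16, 30)])
READ c @v14: history=[(3, 76), (4, 85), (10, 57), (13, 61)] -> pick v13 -> 61
v17: WRITE c=74  (c history now [(3, 76), (4, 85), (10, 57), (13, 61), (17, 74)])
READ a @v1: history=[(2, 10), (7, 52), (8, 2), (11, 63), (12, 61), (15, 58), (16, 30)] -> no version <= 1 -> NONE
v18: WRITE b=74  (b history now [(1, 59), (5, 80), (6, 29), (9, 67), (14, 79), (18, 74)])
READ b @v14: history=[(1, 59), (5, 80), (6, 29), (9, 67), (14, 79), (18, 74)] -> pick v14 -> 79
READ a @v11: history=[(2, 10), (7, 52), (8, 2), (11, 63), (12, 61), (15, 58), (16, 30)] -> pick v11 -> 63
v19: WRITE a=41  (a history now [(2, 10), (7, 52), (8, 2), (11, 63), (12, 61), (15, 58), (16, 30), (19, 41)])
v20: WRITE a=70  (a history now [(2, 10), (7, 52), (8, 2), (11, 63), (12, 61), (15, 58), (16, 30), (19, 41), (20, 70)])
READ a @v10: history=[(2, 10), (7, 52), (8, 2), (11, 63), (12, 61), (15, 58), (16, 30), (19, 41), (20, 70)] -> pick v8 -> 2
READ a @v17: history=[(2, 10), (7, 52), (8, 2), (11, 63), (12, 61), (15, 58), (16, 30), (19, 41), (20, 70)] -> pick v16 -> 30
v21: WRITE a=75  (a history now [(2, 10), (7, 52), (8, 2), (11, 63), (12, 61), (15, 58), (16, 30), (19, 41), (20, 70), (21, 75)])
v22: WRITE c=6  (c history now [(3, 76), (4, 85), (10, 57), (13, 61), (17, 74), (22, 6)])
READ a @v9: history=[(2, 10), (7, 52), (8, 2), (11, 63), (12, 61), (15, 58), (16, 30), (19, 41), (20, 70), (21, 75)] -> pick v8 -> 2
READ b @v2: history=[(1, 59), (5, 80), (6, 29), (9, 67), (14, 79), (18, 74)] -> pick v1 -> 59
v23: WRITE c=81  (c history now [(3, 76), (4, 85), (10, 57), (13, 61), (17, 74), (22, 6), (23, 81)])
Read results in order: ['NONE', '59', '61', 'NONE', '79', '63', '2', '30', '2', '59']
NONE count = 2

Answer: 2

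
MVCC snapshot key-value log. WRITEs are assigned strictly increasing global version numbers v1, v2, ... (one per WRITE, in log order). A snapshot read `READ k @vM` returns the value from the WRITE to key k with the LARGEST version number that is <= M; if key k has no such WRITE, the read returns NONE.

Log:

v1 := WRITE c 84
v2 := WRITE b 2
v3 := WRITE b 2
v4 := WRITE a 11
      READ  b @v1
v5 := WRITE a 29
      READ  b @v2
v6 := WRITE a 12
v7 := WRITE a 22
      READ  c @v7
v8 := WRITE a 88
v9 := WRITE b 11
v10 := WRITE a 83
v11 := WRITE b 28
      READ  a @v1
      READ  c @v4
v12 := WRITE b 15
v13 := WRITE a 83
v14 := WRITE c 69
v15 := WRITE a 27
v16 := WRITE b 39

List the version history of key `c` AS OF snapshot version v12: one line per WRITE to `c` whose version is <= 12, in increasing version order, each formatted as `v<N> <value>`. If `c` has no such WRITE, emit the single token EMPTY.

Scan writes for key=c with version <= 12:
  v1 WRITE c 84 -> keep
  v2 WRITE b 2 -> skip
  v3 WRITE b 2 -> skip
  v4 WRITE a 11 -> skip
  v5 WRITE a 29 -> skip
  v6 WRITE a 12 -> skip
  v7 WRITE a 22 -> skip
  v8 WRITE a 88 -> skip
  v9 WRITE b 11 -> skip
  v10 WRITE a 83 -> skip
  v11 WRITE b 28 -> skip
  v12 WRITE b 15 -> skip
  v13 WRITE a 83 -> skip
  v14 WRITE c 69 -> drop (> snap)
  v15 WRITE a 27 -> skip
  v16 WRITE b 39 -> skip
Collected: [(1, 84)]

Answer: v1 84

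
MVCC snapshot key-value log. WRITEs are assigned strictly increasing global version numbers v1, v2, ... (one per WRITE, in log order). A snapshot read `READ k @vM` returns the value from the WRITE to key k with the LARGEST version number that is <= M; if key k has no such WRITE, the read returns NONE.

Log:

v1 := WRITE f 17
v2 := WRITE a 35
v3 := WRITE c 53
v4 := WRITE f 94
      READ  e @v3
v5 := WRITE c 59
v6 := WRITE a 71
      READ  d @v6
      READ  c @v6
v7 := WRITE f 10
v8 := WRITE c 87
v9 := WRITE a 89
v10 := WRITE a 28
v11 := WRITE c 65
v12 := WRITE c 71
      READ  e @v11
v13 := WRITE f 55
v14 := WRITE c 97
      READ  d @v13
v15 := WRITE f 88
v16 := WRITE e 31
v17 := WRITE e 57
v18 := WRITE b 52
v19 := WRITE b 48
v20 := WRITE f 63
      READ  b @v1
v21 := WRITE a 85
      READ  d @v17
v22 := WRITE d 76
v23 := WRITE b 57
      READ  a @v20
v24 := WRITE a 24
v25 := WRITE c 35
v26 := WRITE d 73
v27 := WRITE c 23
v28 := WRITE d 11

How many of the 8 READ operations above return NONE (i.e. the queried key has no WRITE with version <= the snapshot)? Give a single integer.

Answer: 6

Derivation:
v1: WRITE f=17  (f history now [(1, 17)])
v2: WRITE a=35  (a history now [(2, 35)])
v3: WRITE c=53  (c history now [(3, 53)])
v4: WRITE f=94  (f history now [(1, 17), (4, 94)])
READ e @v3: history=[] -> no version <= 3 -> NONE
v5: WRITE c=59  (c history now [(3, 53), (5, 59)])
v6: WRITE a=71  (a history now [(2, 35), (6, 71)])
READ d @v6: history=[] -> no version <= 6 -> NONE
READ c @v6: history=[(3, 53), (5, 59)] -> pick v5 -> 59
v7: WRITE f=10  (f history now [(1, 17), (4, 94), (7, 10)])
v8: WRITE c=87  (c history now [(3, 53), (5, 59), (8, 87)])
v9: WRITE a=89  (a history now [(2, 35), (6, 71), (9, 89)])
v10: WRITE a=28  (a history now [(2, 35), (6, 71), (9, 89), (10, 28)])
v11: WRITE c=65  (c history now [(3, 53), (5, 59), (8, 87), (11, 65)])
v12: WRITE c=71  (c history now [(3, 53), (5, 59), (8, 87), (11, 65), (12, 71)])
READ e @v11: history=[] -> no version <= 11 -> NONE
v13: WRITE f=55  (f history now [(1, 17), (4, 94), (7, 10), (13, 55)])
v14: WRITE c=97  (c history now [(3, 53), (5, 59), (8, 87), (11, 65), (12, 71), (14, 97)])
READ d @v13: history=[] -> no version <= 13 -> NONE
v15: WRITE f=88  (f history now [(1, 17), (4, 94), (7, 10), (13, 55), (15, 88)])
v16: WRITE e=31  (e history now [(16, 31)])
v17: WRITE e=57  (e history now [(16, 31), (17, 57)])
v18: WRITE b=52  (b history now [(18, 52)])
v19: WRITE b=48  (b history now [(18, 52), (19, 48)])
v20: WRITE f=63  (f history now [(1, 17), (4, 94), (7, 10), (13, 55), (15, 88), (20, 63)])
READ b @v1: history=[(18, 52), (19, 48)] -> no version <= 1 -> NONE
v21: WRITE a=85  (a history now [(2, 35), (6, 71), (9, 89), (10, 28), (21, 85)])
READ d @v17: history=[] -> no version <= 17 -> NONE
v22: WRITE d=76  (d history now [(22, 76)])
v23: WRITE b=57  (b history now [(18, 52), (19, 48), (23, 57)])
READ a @v20: history=[(2, 35), (6, 71), (9, 89), (10, 28), (21, 85)] -> pick v10 -> 28
v24: WRITE a=24  (a history now [(2, 35), (6, 71), (9, 89), (10, 28), (21, 85), (24, 24)])
v25: WRITE c=35  (c history now [(3, 53), (5, 59), (8, 87), (11, 65), (12, 71), (14, 97), (25, 35)])
v26: WRITE d=73  (d history now [(22, 76), (26, 73)])
v27: WRITE c=23  (c history now [(3, 53), (5, 59), (8, 87), (11, 65), (12, 71), (14, 97), (25, 35), (27, 23)])
v28: WRITE d=11  (d history now [(22, 76), (26, 73), (28, 11)])
Read results in order: ['NONE', 'NONE', '59', 'NONE', 'NONE', 'NONE', 'NONE', '28']
NONE count = 6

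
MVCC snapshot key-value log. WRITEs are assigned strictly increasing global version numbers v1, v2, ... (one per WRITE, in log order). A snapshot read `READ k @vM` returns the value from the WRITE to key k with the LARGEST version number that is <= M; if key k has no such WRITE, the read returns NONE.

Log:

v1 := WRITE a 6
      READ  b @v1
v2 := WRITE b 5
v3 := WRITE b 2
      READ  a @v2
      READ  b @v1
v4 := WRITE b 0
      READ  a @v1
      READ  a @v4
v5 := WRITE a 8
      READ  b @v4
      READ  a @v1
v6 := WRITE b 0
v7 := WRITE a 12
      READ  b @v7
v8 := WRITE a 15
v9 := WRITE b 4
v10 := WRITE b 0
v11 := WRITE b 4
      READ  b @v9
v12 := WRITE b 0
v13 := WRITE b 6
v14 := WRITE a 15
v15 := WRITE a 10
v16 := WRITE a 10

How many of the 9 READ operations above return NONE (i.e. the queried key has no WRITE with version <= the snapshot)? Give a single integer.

v1: WRITE a=6  (a history now [(1, 6)])
READ b @v1: history=[] -> no version <= 1 -> NONE
v2: WRITE b=5  (b history now [(2, 5)])
v3: WRITE b=2  (b history now [(2, 5), (3, 2)])
READ a @v2: history=[(1, 6)] -> pick v1 -> 6
READ b @v1: history=[(2, 5), (3, 2)] -> no version <= 1 -> NONE
v4: WRITE b=0  (b history now [(2, 5), (3, 2), (4, 0)])
READ a @v1: history=[(1, 6)] -> pick v1 -> 6
READ a @v4: history=[(1, 6)] -> pick v1 -> 6
v5: WRITE a=8  (a history now [(1, 6), (5, 8)])
READ b @v4: history=[(2, 5), (3, 2), (4, 0)] -> pick v4 -> 0
READ a @v1: history=[(1, 6), (5, 8)] -> pick v1 -> 6
v6: WRITE b=0  (b history now [(2, 5), (3, 2), (4, 0), (6, 0)])
v7: WRITE a=12  (a history now [(1, 6), (5, 8), (7, 12)])
READ b @v7: history=[(2, 5), (3, 2), (4, 0), (6, 0)] -> pick v6 -> 0
v8: WRITE a=15  (a history now [(1, 6), (5, 8), (7, 12), (8, 15)])
v9: WRITE b=4  (b history now [(2, 5), (3, 2), (4, 0), (6, 0), (9, 4)])
v10: WRITE b=0  (b history now [(2, 5), (3, 2), (4, 0), (6, 0), (9, 4), (10, 0)])
v11: WRITE b=4  (b history now [(2, 5), (3, 2), (4, 0), (6, 0), (9, 4), (10, 0), (11, 4)])
READ b @v9: history=[(2, 5), (3, 2), (4, 0), (6, 0), (9, 4), (10, 0), (11, 4)] -> pick v9 -> 4
v12: WRITE b=0  (b history now [(2, 5), (3, 2), (4, 0), (6, 0), (9, 4), (10, 0), (11, 4), (12, 0)])
v13: WRITE b=6  (b history now [(2, 5), (3, 2), (4, 0), (6, 0), (9, 4), (10, 0), (11, 4), (12, 0), (13, 6)])
v14: WRITE a=15  (a history now [(1, 6), (5, 8), (7, 12), (8, 15), (14, 15)])
v15: WRITE a=10  (a history now [(1, 6), (5, 8), (7, 12), (8, 15), (14, 15), (15, 10)])
v16: WRITE a=10  (a history now [(1, 6), (5, 8), (7, 12), (8, 15), (14, 15), (15, 10), (16, 10)])
Read results in order: ['NONE', '6', 'NONE', '6', '6', '0', '6', '0', '4']
NONE count = 2

Answer: 2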